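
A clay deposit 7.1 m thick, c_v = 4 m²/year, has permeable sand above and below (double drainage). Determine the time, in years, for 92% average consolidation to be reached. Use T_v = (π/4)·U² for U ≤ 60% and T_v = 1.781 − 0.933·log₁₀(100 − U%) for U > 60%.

t ≈ 2.96 years

Drainage path length: H_d = H/2 = 3.55 m (double drainage).
U > 60%: T_v = 1.781 − 0.933·log₁₀(100 − 92) = 0.93842.
t = T_v·H_d²/c_v = 0.93842×3.55²/4 = 2.957 years.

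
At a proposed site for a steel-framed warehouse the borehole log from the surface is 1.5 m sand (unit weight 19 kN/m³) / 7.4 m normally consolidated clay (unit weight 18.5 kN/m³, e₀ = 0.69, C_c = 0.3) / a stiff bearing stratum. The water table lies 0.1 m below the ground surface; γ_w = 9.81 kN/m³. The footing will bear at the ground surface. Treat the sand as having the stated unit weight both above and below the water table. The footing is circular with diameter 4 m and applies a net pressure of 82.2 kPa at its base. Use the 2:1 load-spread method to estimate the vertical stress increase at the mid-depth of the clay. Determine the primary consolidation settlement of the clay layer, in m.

Mid-depth of clay below the ground surface: z = 1.5 + 7.4/2 = 5.2 m.
Total vertical stress at mid-clay: σ_v = 19×1.5 + 18.5×3.7 = 96.95 kPa.
Pore pressure: u = 9.81×(5.2 − 0.1) = 50.031 kPa.
Initial effective stress: σ'_0 = σ_v − u = 96.95 − 50.031 = 46.919 kPa.
Stress increase at mid-clay by the 2:1 spreading method:
Δσ ≈ qD²/(D+z)² = 82.2×4²/(4+5.2)² = 15.539 kPa
Final effective stress: σ'_f = σ'_0 + Δσ = 46.919 + 15.539 = 62.458 kPa.
Normally consolidated clay, so the full stress increment lies on the virgin compression line:
S_c = C_c·H/(1+e₀)·log₁₀(σ'_f/σ'_0) = 0.3×7.4/(1+0.69)×log₁₀(62.458/46.919)
    = 1.3136 × 0.12424 = 0.1632 m

S_c ≈ 0.163 m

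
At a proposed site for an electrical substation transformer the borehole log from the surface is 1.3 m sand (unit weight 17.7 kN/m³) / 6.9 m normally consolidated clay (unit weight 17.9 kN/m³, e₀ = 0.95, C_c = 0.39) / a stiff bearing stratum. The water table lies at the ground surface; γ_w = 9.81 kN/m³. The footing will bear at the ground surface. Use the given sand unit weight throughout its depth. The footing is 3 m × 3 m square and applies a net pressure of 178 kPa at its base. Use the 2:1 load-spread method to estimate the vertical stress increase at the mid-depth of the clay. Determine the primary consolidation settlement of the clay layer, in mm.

Mid-depth of clay below the ground surface: z = 1.3 + 6.9/2 = 4.75 m.
Total vertical stress at mid-clay: σ_v = 17.7×1.3 + 17.9×3.45 = 84.765 kPa.
Pore pressure: u = 9.81×(4.75 − 0) = 46.598 kPa.
Initial effective stress: σ'_0 = σ_v − u = 84.765 − 46.598 = 38.167 kPa.
Stress increase at mid-clay by the 2:1 spreading method:
Δσ = qBL/((B+z)(L+z)) = 178×3×3/((3+4.75)(3+4.75)) = 26.672 kPa
Final effective stress: σ'_f = σ'_0 + Δσ = 38.167 + 26.672 = 64.839 kPa.
Normally consolidated clay, so the full stress increment lies on the virgin compression line:
S_c = C_c·H/(1+e₀)·log₁₀(σ'_f/σ'_0) = 0.39×6.9/(1+0.95)×log₁₀(64.839/38.167)
    = 1.38 × 0.23015 = 0.3176 m

S_c ≈ 318 mm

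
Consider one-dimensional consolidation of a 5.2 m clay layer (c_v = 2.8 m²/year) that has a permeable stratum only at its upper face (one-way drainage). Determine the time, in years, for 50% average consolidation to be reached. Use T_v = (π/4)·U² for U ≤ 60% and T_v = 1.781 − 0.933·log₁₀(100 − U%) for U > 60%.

Drainage path length: H_d = H = 5.2 m (single drainage).
U ≤ 60%: T_v = (π/4)·U² = (π/4)×0.5² = 0.19635.
t = T_v·H_d²/c_v = 0.19635×5.2²/2.8 = 1.896 years.

t ≈ 1.9 years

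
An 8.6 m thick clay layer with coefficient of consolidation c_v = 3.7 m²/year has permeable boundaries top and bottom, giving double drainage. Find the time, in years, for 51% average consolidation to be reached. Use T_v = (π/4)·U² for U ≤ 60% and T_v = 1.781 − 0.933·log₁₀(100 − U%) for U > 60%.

t ≈ 1.02 years

Drainage path length: H_d = H/2 = 4.3 m (double drainage).
U ≤ 60%: T_v = (π/4)·U² = (π/4)×0.51² = 0.20428.
t = T_v·H_d²/c_v = 0.20428×4.3²/3.7 = 1.021 years.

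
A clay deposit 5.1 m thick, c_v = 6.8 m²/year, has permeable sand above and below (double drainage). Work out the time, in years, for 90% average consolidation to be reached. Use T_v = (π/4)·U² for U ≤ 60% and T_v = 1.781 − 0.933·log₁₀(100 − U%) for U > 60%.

t ≈ 0.811 years

Drainage path length: H_d = H/2 = 2.55 m (double drainage).
U > 60%: T_v = 1.781 − 0.933·log₁₀(100 − 90) = 0.848.
t = T_v·H_d²/c_v = 0.848×2.55²/6.8 = 0.8109 years.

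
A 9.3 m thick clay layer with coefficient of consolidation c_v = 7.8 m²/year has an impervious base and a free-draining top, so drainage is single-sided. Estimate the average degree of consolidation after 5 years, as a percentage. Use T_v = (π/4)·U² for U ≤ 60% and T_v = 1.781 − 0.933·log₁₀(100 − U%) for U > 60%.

Drainage path length: H_d = H = 9.3 m (single drainage).
T_v = c_v·t/H_d² = 7.8×5/9.3² = 0.45092.
T_v = 0.45092 corresponds to the U > 60% branch:
U = 1 − 10^((1.781 − T_v)/0.933)/100 = 0.7336

U ≈ 73.4 %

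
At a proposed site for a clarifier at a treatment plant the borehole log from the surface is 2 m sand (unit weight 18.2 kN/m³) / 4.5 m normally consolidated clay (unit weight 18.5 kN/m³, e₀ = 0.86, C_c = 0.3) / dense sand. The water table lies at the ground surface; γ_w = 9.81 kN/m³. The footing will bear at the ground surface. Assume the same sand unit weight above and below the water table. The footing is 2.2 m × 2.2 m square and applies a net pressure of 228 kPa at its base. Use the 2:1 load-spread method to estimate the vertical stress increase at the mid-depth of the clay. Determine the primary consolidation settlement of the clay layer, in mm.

Mid-depth of clay below the ground surface: z = 2 + 4.5/2 = 4.25 m.
Total vertical stress at mid-clay: σ_v = 18.2×2 + 18.5×2.25 = 78.025 kPa.
Pore pressure: u = 9.81×(4.25 − 0) = 41.693 kPa.
Initial effective stress: σ'_0 = σ_v − u = 78.025 − 41.693 = 36.332 kPa.
Stress increase at mid-clay by the 2:1 spreading method:
Δσ = qBL/((B+z)(L+z)) = 228×2.2×2.2/((2.2+4.25)(2.2+4.25)) = 26.525 kPa
Final effective stress: σ'_f = σ'_0 + Δσ = 36.332 + 26.525 = 62.857 kPa.
Normally consolidated clay, so the full stress increment lies on the virgin compression line:
S_c = C_c·H/(1+e₀)·log₁₀(σ'_f/σ'_0) = 0.3×4.5/(1+0.86)×log₁₀(62.857/36.332)
    = 0.72581 × 0.23806 = 0.1728 m

S_c ≈ 173 mm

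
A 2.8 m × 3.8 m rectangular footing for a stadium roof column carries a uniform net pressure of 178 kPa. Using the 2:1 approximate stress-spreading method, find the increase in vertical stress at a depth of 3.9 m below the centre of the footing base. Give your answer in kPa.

Δσ_z ≈ 36.7 kPa

By the 2:1 method the load spreads at 1 horizontal : 2 vertical, so at depth z the loaded area has grown by z in each plan dimension:
Δσ = qBL/((B+z)(L+z)) = 178×2.8×3.8/((2.8+3.9)(3.8+3.9)) = 36.711 kPa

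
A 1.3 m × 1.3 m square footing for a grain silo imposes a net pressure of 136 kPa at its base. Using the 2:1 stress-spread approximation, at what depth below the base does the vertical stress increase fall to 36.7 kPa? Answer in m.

z ≈ 1.2 m

2:1 spreading — at depth z the loaded area has grown by z in each plan dimension:
qB²/(B+z)² = Δσ_z ⇒ z = B(√(q/Δσ_z) − 1) = 1.3×(√(136/36.7) − 1) = 1.203 m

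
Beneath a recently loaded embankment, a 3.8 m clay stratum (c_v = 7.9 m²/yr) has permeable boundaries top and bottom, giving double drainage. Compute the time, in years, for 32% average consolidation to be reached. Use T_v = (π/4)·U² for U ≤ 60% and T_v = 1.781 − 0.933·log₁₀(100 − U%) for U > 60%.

Drainage path length: H_d = H/2 = 1.9 m (double drainage).
U ≤ 60%: T_v = (π/4)·U² = (π/4)×0.32² = 0.080425.
t = T_v·H_d²/c_v = 0.080425×1.9²/7.9 = 0.03675 years.

t ≈ 0.0368 years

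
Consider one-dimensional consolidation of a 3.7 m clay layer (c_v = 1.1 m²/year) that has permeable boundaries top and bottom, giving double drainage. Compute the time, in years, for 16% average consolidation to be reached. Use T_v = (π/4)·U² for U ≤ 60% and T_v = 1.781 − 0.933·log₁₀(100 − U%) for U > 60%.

t ≈ 0.0626 years

Drainage path length: H_d = H/2 = 1.85 m (double drainage).
U ≤ 60%: T_v = (π/4)·U² = (π/4)×0.16² = 0.020106.
t = T_v·H_d²/c_v = 0.020106×1.85²/1.1 = 0.06256 years.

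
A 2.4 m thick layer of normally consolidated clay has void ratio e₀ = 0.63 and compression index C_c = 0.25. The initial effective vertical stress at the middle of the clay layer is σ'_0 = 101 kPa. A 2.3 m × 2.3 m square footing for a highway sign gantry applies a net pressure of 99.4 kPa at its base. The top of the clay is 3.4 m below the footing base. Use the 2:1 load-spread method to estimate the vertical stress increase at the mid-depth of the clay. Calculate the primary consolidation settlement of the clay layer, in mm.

Mid-depth of clay below the footing base: z = 3.4 + 2.4/2 = 4.6 m.
Stress increase at mid-clay by the 2:1 spreading method:
Δσ = qBL/((B+z)(L+z)) = 99.4×2.3×2.3/((2.3+4.6)(2.3+4.6)) = 11.044 kPa
Final effective stress: σ'_f = σ'_0 + Δσ = 101 + 11.044 = 112.04 kPa.
Normally consolidated clay, so the full stress increment lies on the virgin compression line:
S_c = C_c·H/(1+e₀)·log₁₀(σ'_f/σ'_0) = 0.25×2.4/(1+0.63)×log₁₀(112.04/101)
    = 0.3681 × 0.045052 = 0.01658 m

S_c ≈ 16.6 mm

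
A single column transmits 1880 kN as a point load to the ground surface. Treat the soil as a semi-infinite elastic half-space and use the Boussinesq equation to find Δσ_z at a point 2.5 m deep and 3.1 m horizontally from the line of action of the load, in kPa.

Δσ_z ≈ 14 kPa

Boussinesq vertical stress below a point load on an elastic half-space:
Δσ_z = 3P/(2πz²) · [1 + (r/z)²]^(−5/2)
r/z = 3.1/2.5 = 1.24; [1+(r/z)²]^(−5/2) = 0.097486.
Δσ_z = 3×1880/(2π×2.5²) × 0.097486 = 143.62 × 0.097486 = 14 kPa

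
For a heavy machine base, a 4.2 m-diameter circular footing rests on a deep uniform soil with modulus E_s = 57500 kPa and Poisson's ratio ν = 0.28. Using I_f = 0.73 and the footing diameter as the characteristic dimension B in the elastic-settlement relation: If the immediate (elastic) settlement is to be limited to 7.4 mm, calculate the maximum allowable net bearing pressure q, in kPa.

q ≈ 151 kPa

S_e = q·B·(1−ν²)/E_s · I_f  ⇒  q = S_e·E_s / (B·(1−ν²)·I_f).
q = 0.0074 × 57500 / (4.2 × 0.9216 × 0.73) = 150.6 kPa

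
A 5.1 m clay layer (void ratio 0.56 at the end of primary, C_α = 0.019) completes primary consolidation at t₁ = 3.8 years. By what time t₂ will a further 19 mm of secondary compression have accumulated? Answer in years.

t₂ ≈ 7.69 years

S_s = C_α·H/(1+e_p)·log₁₀(t₂/t₁) ⇒ log₁₀(t₂/t₁) = S_s·(1+e_p)/(C_α·H).
log₁₀(t₂/t₁) = 0.019 × (1+0.56) / (0.019×5.1) = 0.3059
t₂ = t₁ × 10^0.3059 = 3.8 × 2.022 = 7.685 years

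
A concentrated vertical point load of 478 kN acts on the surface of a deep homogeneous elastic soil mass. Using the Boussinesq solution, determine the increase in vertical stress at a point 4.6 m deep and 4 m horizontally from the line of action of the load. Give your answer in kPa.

Boussinesq vertical stress below a point load on an elastic half-space:
Δσ_z = 3P/(2πz²) · [1 + (r/z)²]^(−5/2)
r/z = 4/4.6 = 0.86957; [1+(r/z)²]^(−5/2) = 0.24468.
Δσ_z = 3×478/(2π×4.6²) × 0.24468 = 10.786 × 0.24468 = 2.639 kPa

Δσ_z ≈ 2.64 kPa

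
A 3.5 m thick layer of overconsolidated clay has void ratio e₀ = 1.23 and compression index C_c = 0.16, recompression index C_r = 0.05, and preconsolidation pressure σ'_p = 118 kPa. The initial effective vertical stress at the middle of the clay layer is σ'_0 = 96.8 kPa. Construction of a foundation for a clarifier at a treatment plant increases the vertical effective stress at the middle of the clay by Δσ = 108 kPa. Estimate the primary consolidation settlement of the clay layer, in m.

S_c ≈ 0.0669 m

Final effective stress: σ'_f = 96.8 + 108 = 204.8 kPa.
σ'_f = 204.8 > σ'_p = 118 kPa, so the stress path crosses the preconsolidation pressure — recompression up to σ'_p, then virgin compression beyond:
S_c = H/(1+e₀)·[C_r·log₁₀(σ'_p/σ'_0) + C_c·log₁₀(σ'_f/σ'_p)]
    = 3.5/2.23 × [0.05×log₁₀(118/96.8) + 0.16×log₁₀(204.8/118)]
    = 1.5695 × [0.0043003 + 0.038312] = 0.06688 m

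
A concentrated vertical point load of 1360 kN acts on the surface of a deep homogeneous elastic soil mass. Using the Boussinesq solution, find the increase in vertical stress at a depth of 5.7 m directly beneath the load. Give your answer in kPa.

Δσ_z ≈ 20 kPa

Boussinesq vertical stress below a point load on an elastic half-space:
Δσ_z = 3P/(2πz²) · [1 + (r/z)²]^(−5/2)
r/z = 0/5.7 = 0; [1+(r/z)²]^(−5/2) = 1.
Δσ_z = 3×1360/(2π×5.7²) × 1 = 19.986 × 1 = 19.99 kPa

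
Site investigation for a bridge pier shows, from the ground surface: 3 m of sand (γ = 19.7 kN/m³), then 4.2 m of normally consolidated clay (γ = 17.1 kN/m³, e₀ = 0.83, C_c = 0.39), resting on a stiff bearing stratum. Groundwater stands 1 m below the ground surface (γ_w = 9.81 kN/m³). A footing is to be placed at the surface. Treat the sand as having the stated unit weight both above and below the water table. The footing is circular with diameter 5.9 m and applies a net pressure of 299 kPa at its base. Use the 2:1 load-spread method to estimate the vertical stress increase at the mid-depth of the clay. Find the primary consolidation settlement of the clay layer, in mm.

S_c ≈ 367 mm

Mid-depth of clay below the ground surface: z = 3 + 4.2/2 = 5.1 m.
Total vertical stress at mid-clay: σ_v = 19.7×3 + 17.1×2.1 = 95.01 kPa.
Pore pressure: u = 9.81×(5.1 − 1) = 40.221 kPa.
Initial effective stress: σ'_0 = σ_v − u = 95.01 − 40.221 = 54.789 kPa.
Stress increase at mid-clay by the 2:1 spreading method:
Δσ ≈ qD²/(D+z)² = 299×5.9²/(5.9+5.1)² = 86.018 kPa
Final effective stress: σ'_f = σ'_0 + Δσ = 54.789 + 86.018 = 140.81 kPa.
Normally consolidated clay, so the full stress increment lies on the virgin compression line:
S_c = C_c·H/(1+e₀)·log₁₀(σ'_f/σ'_0) = 0.39×4.2/(1+0.83)×log₁₀(140.81/54.789)
    = 0.89508 × 0.40994 = 0.3669 m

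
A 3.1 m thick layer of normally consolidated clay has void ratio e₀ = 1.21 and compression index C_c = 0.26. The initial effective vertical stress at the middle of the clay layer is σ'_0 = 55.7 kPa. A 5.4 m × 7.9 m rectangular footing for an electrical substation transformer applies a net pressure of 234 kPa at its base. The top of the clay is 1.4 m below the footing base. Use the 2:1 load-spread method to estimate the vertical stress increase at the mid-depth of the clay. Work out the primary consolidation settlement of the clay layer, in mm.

S_c ≈ 173 mm

Mid-depth of clay below the footing base: z = 1.4 + 3.1/2 = 2.95 m.
Stress increase at mid-clay by the 2:1 spreading method:
Δσ = qBL/((B+z)(L+z)) = 234×5.4×7.9/((5.4+2.95)(7.9+2.95)) = 110.18 kPa
Final effective stress: σ'_f = σ'_0 + Δσ = 55.7 + 110.18 = 165.88 kPa.
Normally consolidated clay, so the full stress increment lies on the virgin compression line:
S_c = C_c·H/(1+e₀)·log₁₀(σ'_f/σ'_0) = 0.26×3.1/(1+1.21)×log₁₀(165.88/55.7)
    = 0.36471 × 0.47394 = 0.1729 m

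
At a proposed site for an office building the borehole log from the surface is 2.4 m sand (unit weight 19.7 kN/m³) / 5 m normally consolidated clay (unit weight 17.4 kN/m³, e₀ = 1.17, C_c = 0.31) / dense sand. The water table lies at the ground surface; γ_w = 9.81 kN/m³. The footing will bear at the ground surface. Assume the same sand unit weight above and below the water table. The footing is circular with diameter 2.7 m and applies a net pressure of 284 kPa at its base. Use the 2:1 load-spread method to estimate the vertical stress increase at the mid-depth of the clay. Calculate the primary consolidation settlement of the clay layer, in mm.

S_c ≈ 189 mm

Mid-depth of clay below the ground surface: z = 2.4 + 5/2 = 4.9 m.
Total vertical stress at mid-clay: σ_v = 19.7×2.4 + 17.4×2.5 = 90.78 kPa.
Pore pressure: u = 9.81×(4.9 − 0) = 48.069 kPa.
Initial effective stress: σ'_0 = σ_v − u = 90.78 − 48.069 = 42.711 kPa.
Stress increase at mid-clay by the 2:1 spreading method:
Δσ ≈ qD²/(D+z)² = 284×2.7²/(2.7+4.9)² = 35.844 kPa
Final effective stress: σ'_f = σ'_0 + Δσ = 42.711 + 35.844 = 78.555 kPa.
Normally consolidated clay, so the full stress increment lies on the virgin compression line:
S_c = C_c·H/(1+e₀)·log₁₀(σ'_f/σ'_0) = 0.31×5/(1+1.17)×log₁₀(78.555/42.711)
    = 0.71429 × 0.26463 = 0.189 m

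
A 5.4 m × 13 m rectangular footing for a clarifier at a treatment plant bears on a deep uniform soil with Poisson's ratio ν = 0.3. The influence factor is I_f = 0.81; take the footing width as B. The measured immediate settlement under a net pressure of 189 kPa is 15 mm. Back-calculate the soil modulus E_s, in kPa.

E_s ≈ 50200 kPa

S_e = q·B·(1−ν²)/E_s · I_f  ⇒  E_s = q·B·(1−ν²)·I_f / S_e.
E_s = 189 × 5.4 × 0.91 × 0.81 / 0.015 = 50150 kPa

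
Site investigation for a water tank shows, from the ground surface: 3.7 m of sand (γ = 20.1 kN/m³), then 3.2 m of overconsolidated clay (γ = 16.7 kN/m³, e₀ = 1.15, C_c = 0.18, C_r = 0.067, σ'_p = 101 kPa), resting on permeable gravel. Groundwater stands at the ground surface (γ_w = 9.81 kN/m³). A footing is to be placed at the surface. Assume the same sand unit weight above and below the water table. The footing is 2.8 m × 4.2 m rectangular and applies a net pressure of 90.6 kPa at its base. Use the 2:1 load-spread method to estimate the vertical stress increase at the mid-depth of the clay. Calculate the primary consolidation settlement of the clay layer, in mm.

Mid-depth of clay below the ground surface: z = 3.7 + 3.2/2 = 5.3 m.
Total vertical stress at mid-clay: σ_v = 20.1×3.7 + 16.7×1.6 = 101.09 kPa.
Pore pressure: u = 9.81×(5.3 − 0) = 51.993 kPa.
Initial effective stress: σ'_0 = σ_v − u = 101.09 − 51.993 = 49.097 kPa.
Stress increase at mid-clay by the 2:1 spreading method:
Δσ = qBL/((B+z)(L+z)) = 90.6×2.8×4.2/((2.8+5.3)(4.2+5.3)) = 13.846 kPa
Final effective stress: σ'_f = 49.097 + 13.846 = 62.943 kPa.
σ'_f = 62.943 ≤ σ'_p = 101 kPa, so the clay remains overconsolidated and only the recompression index applies:
S_c = C_r·H/(1+e₀)·log₁₀(σ'_f/σ'_0) = 0.067×3.2/2.15×log₁₀(62.943/49.097)
    = 0.099723 × 0.10789 = 0.01076 m

S_c ≈ 10.8 mm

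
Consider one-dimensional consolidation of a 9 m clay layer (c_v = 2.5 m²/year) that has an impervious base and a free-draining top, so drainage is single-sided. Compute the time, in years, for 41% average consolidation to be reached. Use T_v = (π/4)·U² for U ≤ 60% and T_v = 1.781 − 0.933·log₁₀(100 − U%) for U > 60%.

t ≈ 4.28 years

Drainage path length: H_d = H = 9 m (single drainage).
U ≤ 60%: T_v = (π/4)·U² = (π/4)×0.41² = 0.13203.
t = T_v·H_d²/c_v = 0.13203×9²/2.5 = 4.278 years.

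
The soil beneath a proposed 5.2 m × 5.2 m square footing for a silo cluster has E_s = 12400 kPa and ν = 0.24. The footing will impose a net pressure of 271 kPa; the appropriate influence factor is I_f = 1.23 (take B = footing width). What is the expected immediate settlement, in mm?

Immediate (elastic) settlement: S_e = q·B·(1−ν²)/E_s · I_f.
S_e = 271 × 5.2 × (1 − 0.24²) / 12400 × 1.23
    = 271 × 5.2 × 0.9424 / 12400 × 1.23
    = 0.1317 m = 131.7 mm

S_e ≈ 132 mm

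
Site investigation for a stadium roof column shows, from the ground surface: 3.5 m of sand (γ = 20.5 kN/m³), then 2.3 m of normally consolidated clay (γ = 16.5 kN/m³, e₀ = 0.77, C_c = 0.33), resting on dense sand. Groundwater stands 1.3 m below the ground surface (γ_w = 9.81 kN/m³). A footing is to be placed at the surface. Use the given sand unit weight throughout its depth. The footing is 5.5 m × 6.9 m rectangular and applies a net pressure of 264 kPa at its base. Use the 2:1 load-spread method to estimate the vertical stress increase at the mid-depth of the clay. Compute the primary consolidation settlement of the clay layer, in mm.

S_c ≈ 169 mm

Mid-depth of clay below the ground surface: z = 3.5 + 2.3/2 = 4.65 m.
Total vertical stress at mid-clay: σ_v = 20.5×3.5 + 16.5×1.15 = 90.725 kPa.
Pore pressure: u = 9.81×(4.65 − 1.3) = 32.864 kPa.
Initial effective stress: σ'_0 = σ_v − u = 90.725 − 32.864 = 57.861 kPa.
Stress increase at mid-clay by the 2:1 spreading method:
Δσ = qBL/((B+z)(L+z)) = 264×5.5×6.9/((5.5+4.65)(6.9+4.65)) = 85.461 kPa
Final effective stress: σ'_f = σ'_0 + Δσ = 57.861 + 85.461 = 143.32 kPa.
Normally consolidated clay, so the full stress increment lies on the virgin compression line:
S_c = C_c·H/(1+e₀)·log₁₀(σ'_f/σ'_0) = 0.33×2.3/(1+0.77)×log₁₀(143.32/57.861)
    = 0.42881 × 0.39392 = 0.1689 m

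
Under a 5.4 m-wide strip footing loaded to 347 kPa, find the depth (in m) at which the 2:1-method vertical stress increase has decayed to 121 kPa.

2:1 spreading — at depth z the loaded area has grown by z in each plan dimension:
qB/(B+z) = Δσ_z ⇒ z = qB/Δσ_z − B = 347×5.4/121 − 5.4 = 10.09 m

z ≈ 10.1 m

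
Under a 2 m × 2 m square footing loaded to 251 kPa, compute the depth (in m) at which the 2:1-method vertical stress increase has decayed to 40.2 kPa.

2:1 spreading — at depth z the loaded area has grown by z in each plan dimension:
qB²/(B+z)² = Δσ_z ⇒ z = B(√(q/Δσ_z) − 1) = 2×(√(251/40.2) − 1) = 2.998 m

z ≈ 3 m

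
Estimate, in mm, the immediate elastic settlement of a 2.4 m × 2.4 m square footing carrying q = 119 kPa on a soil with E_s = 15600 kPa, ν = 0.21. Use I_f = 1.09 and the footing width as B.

Immediate (elastic) settlement: S_e = q·B·(1−ν²)/E_s · I_f.
S_e = 119 × 2.4 × (1 − 0.21²) / 15600 × 1.09
    = 119 × 2.4 × 0.9559 / 15600 × 1.09
    = 0.01908 m = 19.08 mm

S_e ≈ 19.1 mm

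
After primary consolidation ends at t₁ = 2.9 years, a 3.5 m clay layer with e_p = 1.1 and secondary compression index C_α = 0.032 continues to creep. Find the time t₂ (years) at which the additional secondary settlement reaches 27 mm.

S_s = C_α·H/(1+e_p)·log₁₀(t₂/t₁) ⇒ log₁₀(t₂/t₁) = S_s·(1+e_p)/(C_α·H).
log₁₀(t₂/t₁) = 0.027 × (1+1.1) / (0.032×3.5) = 0.5062
t₂ = t₁ × 10^0.5062 = 2.9 × 3.208 = 9.304 years

t₂ ≈ 9.3 years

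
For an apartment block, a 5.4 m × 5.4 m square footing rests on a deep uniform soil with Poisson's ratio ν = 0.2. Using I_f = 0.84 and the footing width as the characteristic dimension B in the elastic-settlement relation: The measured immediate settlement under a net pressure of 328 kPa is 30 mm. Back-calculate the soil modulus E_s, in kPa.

E_s ≈ 47600 kPa

S_e = q·B·(1−ν²)/E_s · I_f  ⇒  E_s = q·B·(1−ν²)·I_f / S_e.
E_s = 328 × 5.4 × 0.96 × 0.84 / 0.03 = 47610 kPa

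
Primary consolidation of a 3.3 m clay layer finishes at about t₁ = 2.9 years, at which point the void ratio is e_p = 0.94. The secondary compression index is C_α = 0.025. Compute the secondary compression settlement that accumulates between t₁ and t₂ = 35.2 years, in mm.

Secondary compression: S_s = C_α·H/(1+e_p)·log₁₀(t₂/t₁)
S_s = 0.025×3.3/(1+0.94)×log₁₀(35.2/2.9)
    = 0.04253 × 1.084 = 0.0461 m

S_s ≈ 46.1 mm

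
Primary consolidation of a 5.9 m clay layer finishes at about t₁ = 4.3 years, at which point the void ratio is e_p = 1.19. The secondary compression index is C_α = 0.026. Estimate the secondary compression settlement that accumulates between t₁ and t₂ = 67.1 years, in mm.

Secondary compression: S_s = C_α·H/(1+e_p)·log₁₀(t₂/t₁)
S_s = 0.026×5.9/(1+1.19)×log₁₀(67.1/4.3)
    = 0.07005 × 1.193 = 0.08358 m

S_s ≈ 83.6 mm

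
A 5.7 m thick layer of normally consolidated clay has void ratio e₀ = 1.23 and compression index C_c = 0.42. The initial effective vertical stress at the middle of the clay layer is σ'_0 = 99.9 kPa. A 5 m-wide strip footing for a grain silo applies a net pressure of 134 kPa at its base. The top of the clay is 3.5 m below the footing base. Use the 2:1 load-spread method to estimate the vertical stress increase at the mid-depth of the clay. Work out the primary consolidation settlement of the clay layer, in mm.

Mid-depth of clay below the footing base: z = 3.5 + 5.7/2 = 6.35 m.
Stress increase at mid-clay by the 2:1 spreading method:
Δσ = qB/(B+z) = 134×5/(5+6.35) = 59.031 kPa
Final effective stress: σ'_f = σ'_0 + Δσ = 99.9 + 59.031 = 158.93 kPa.
Normally consolidated clay, so the full stress increment lies on the virgin compression line:
S_c = C_c·H/(1+e₀)·log₁₀(σ'_f/σ'_0) = 0.42×5.7/(1+1.23)×log₁₀(158.93/99.9)
    = 1.0735 × 0.20164 = 0.2165 m

S_c ≈ 216 mm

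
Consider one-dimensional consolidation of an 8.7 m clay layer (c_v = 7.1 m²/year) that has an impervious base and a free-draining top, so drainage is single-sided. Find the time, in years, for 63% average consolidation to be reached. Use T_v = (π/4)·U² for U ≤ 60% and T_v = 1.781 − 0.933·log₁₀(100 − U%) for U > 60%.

t ≈ 3.39 years

Drainage path length: H_d = H = 8.7 m (single drainage).
U > 60%: T_v = 1.781 − 0.933·log₁₀(100 − 63) = 0.31787.
t = T_v·H_d²/c_v = 0.31787×8.7²/7.1 = 3.389 years.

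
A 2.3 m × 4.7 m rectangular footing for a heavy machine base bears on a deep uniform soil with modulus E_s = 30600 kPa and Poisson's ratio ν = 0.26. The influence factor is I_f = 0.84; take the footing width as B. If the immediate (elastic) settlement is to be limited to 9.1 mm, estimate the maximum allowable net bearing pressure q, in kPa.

S_e = q·B·(1−ν²)/E_s · I_f  ⇒  q = S_e·E_s / (B·(1−ν²)·I_f).
q = 0.0091 × 30600 / (2.3 × 0.9324 × 0.84) = 154.6 kPa

q ≈ 155 kPa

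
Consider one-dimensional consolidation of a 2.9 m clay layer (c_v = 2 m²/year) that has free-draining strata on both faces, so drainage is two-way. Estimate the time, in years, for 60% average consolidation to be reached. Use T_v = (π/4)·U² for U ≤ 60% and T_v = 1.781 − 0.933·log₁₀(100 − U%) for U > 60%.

Drainage path length: H_d = H/2 = 1.45 m (double drainage).
U ≤ 60%: T_v = (π/4)·U² = (π/4)×0.6² = 0.28274.
t = T_v·H_d²/c_v = 0.28274×1.45²/2 = 0.2972 years.

t ≈ 0.297 years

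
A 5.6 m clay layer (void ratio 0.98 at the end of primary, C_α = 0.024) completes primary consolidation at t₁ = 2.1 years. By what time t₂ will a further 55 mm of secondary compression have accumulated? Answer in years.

S_s = C_α·H/(1+e_p)·log₁₀(t₂/t₁) ⇒ log₁₀(t₂/t₁) = S_s·(1+e_p)/(C_α·H).
log₁₀(t₂/t₁) = 0.055 × (1+0.98) / (0.024×5.6) = 0.8103
t₂ = t₁ × 10^0.8103 = 2.1 × 6.461 = 13.57 years

t₂ ≈ 13.6 years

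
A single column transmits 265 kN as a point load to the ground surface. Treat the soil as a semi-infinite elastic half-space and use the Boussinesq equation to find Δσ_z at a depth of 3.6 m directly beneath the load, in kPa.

Δσ_z ≈ 9.76 kPa

Boussinesq vertical stress below a point load on an elastic half-space:
Δσ_z = 3P/(2πz²) · [1 + (r/z)²]^(−5/2)
r/z = 0/3.6 = 0; [1+(r/z)²]^(−5/2) = 1.
Δσ_z = 3×265/(2π×3.6²) × 1 = 9.763 × 1 = 9.763 kPa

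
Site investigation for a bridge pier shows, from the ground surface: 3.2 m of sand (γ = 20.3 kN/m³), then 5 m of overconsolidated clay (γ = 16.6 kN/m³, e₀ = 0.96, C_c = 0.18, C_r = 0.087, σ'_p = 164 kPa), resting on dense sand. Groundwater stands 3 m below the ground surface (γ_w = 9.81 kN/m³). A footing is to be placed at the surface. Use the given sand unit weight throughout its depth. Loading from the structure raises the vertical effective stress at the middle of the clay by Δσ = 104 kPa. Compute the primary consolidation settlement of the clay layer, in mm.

Mid-depth of clay below the ground surface: z = 3.2 + 5/2 = 5.7 m.
Total vertical stress at mid-clay: σ_v = 20.3×3.2 + 16.6×2.5 = 106.46 kPa.
Pore pressure: u = 9.81×(5.7 − 3) = 26.487 kPa.
Initial effective stress: σ'_0 = σ_v − u = 106.46 − 26.487 = 79.973 kPa.
Final effective stress: σ'_f = 79.973 + 104 = 183.97 kPa.
σ'_f = 183.97 > σ'_p = 164 kPa, so the stress path crosses the preconsolidation pressure — recompression up to σ'_p, then virgin compression beyond:
S_c = H/(1+e₀)·[C_r·log₁₀(σ'_p/σ'_0) + C_c·log₁₀(σ'_f/σ'_p)]
    = 5/1.96 × [0.087×log₁₀(164/79.973) + 0.18×log₁₀(183.97/164)]
    = 2.551 × [0.027135 + 0.0089826] = 0.09214 m

S_c ≈ 92.1 mm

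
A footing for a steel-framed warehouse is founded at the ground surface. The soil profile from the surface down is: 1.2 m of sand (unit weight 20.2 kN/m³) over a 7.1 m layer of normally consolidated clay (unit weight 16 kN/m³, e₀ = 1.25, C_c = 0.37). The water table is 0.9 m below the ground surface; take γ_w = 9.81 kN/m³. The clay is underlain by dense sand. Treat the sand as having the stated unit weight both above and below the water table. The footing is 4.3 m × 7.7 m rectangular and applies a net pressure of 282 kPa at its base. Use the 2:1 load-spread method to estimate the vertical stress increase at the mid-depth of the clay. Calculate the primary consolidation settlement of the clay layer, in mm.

Mid-depth of clay below the ground surface: z = 1.2 + 7.1/2 = 4.75 m.
Total vertical stress at mid-clay: σ_v = 20.2×1.2 + 16×3.55 = 81.04 kPa.
Pore pressure: u = 9.81×(4.75 − 0.9) = 37.769 kPa.
Initial effective stress: σ'_0 = σ_v − u = 81.04 − 37.769 = 43.271 kPa.
Stress increase at mid-clay by the 2:1 spreading method:
Δσ = qBL/((B+z)(L+z)) = 282×4.3×7.7/((4.3+4.75)(7.7+4.75)) = 82.869 kPa
Final effective stress: σ'_f = σ'_0 + Δσ = 43.271 + 82.869 = 126.14 kPa.
Normally consolidated clay, so the full stress increment lies on the virgin compression line:
S_c = C_c·H/(1+e₀)·log₁₀(σ'_f/σ'_0) = 0.37×7.1/(1+1.25)×log₁₀(126.14/43.271)
    = 1.1676 × 0.46466 = 0.5425 m

S_c ≈ 543 mm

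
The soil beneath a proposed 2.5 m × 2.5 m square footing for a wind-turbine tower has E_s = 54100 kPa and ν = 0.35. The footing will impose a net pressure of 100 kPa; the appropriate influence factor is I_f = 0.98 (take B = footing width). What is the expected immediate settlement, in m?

Immediate (elastic) settlement: S_e = q·B·(1−ν²)/E_s · I_f.
S_e = 100 × 2.5 × (1 − 0.35²) / 54100 × 0.98
    = 100 × 2.5 × 0.8775 / 54100 × 0.98
    = 0.003974 m

S_e ≈ 0.00397 m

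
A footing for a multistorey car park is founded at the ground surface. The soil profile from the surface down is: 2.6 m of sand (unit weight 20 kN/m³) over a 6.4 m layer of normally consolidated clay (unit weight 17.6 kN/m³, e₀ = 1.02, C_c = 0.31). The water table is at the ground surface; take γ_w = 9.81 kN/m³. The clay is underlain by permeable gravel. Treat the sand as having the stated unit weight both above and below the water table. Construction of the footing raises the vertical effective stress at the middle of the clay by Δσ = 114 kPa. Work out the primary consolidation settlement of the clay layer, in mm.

S_c ≈ 498 mm

Mid-depth of clay below the ground surface: z = 2.6 + 6.4/2 = 5.8 m.
Total vertical stress at mid-clay: σ_v = 20×2.6 + 17.6×3.2 = 108.32 kPa.
Pore pressure: u = 9.81×(5.8 − 0) = 56.898 kPa.
Initial effective stress: σ'_0 = σ_v − u = 108.32 − 56.898 = 51.422 kPa.
Final effective stress: σ'_f = σ'_0 + Δσ = 51.422 + 114 = 165.42 kPa.
Normally consolidated clay, so the full stress increment lies on the virgin compression line:
S_c = C_c·H/(1+e₀)·log₁₀(σ'_f/σ'_0) = 0.31×6.4/(1+1.02)×log₁₀(165.42/51.422)
    = 0.98218 × 0.50744 = 0.4984 m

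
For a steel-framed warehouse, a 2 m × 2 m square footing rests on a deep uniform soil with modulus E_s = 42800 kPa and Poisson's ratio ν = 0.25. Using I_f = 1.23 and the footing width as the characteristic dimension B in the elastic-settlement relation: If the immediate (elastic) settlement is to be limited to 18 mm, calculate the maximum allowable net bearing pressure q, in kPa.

S_e = q·B·(1−ν²)/E_s · I_f  ⇒  q = S_e·E_s / (B·(1−ν²)·I_f).
q = 0.018 × 42800 / (2 × 0.9375 × 1.23) = 334 kPa

q ≈ 334 kPa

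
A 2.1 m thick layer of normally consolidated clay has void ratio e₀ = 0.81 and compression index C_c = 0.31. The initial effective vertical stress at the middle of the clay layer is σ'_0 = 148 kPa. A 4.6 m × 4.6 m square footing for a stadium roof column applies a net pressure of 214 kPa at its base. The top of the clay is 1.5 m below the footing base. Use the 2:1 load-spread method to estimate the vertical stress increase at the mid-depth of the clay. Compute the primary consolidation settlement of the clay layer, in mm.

Mid-depth of clay below the footing base: z = 1.5 + 2.1/2 = 2.55 m.
Stress increase at mid-clay by the 2:1 spreading method:
Δσ = qBL/((B+z)(L+z)) = 214×4.6×4.6/((4.6+2.55)(4.6+2.55)) = 88.576 kPa
Final effective stress: σ'_f = σ'_0 + Δσ = 148 + 88.576 = 236.58 kPa.
Normally consolidated clay, so the full stress increment lies on the virgin compression line:
S_c = C_c·H/(1+e₀)·log₁₀(σ'_f/σ'_0) = 0.31×2.1/(1+0.81)×log₁₀(236.58/148)
    = 0.35967 × 0.20372 = 0.07327 m

S_c ≈ 73.3 mm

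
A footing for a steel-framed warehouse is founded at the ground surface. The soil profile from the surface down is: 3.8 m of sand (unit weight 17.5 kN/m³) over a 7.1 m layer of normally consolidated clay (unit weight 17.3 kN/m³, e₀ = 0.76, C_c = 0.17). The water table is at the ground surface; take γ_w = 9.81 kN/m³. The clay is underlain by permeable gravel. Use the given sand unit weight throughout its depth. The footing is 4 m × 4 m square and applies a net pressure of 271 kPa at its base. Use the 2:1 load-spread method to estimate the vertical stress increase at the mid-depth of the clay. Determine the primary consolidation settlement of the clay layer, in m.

S_c ≈ 0.141 m

Mid-depth of clay below the ground surface: z = 3.8 + 7.1/2 = 7.35 m.
Total vertical stress at mid-clay: σ_v = 17.5×3.8 + 17.3×3.55 = 127.91 kPa.
Pore pressure: u = 9.81×(7.35 − 0) = 72.103 kPa.
Initial effective stress: σ'_0 = σ_v − u = 127.91 − 72.103 = 55.807 kPa.
Stress increase at mid-clay by the 2:1 spreading method:
Δσ = qBL/((B+z)(L+z)) = 271×4×4/((4+7.35)(4+7.35)) = 33.659 kPa
Final effective stress: σ'_f = σ'_0 + Δσ = 55.807 + 33.659 = 89.466 kPa.
Normally consolidated clay, so the full stress increment lies on the virgin compression line:
S_c = C_c·H/(1+e₀)·log₁₀(σ'_f/σ'_0) = 0.17×7.1/(1+0.76)×log₁₀(89.466/55.807)
    = 0.6858 × 0.20497 = 0.1406 m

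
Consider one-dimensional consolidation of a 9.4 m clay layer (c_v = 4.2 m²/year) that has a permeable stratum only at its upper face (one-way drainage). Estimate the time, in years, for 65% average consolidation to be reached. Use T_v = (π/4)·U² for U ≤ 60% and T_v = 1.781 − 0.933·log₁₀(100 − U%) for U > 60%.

t ≈ 7.16 years

Drainage path length: H_d = H = 9.4 m (single drainage).
U > 60%: T_v = 1.781 − 0.933·log₁₀(100 − 65) = 0.34038.
t = T_v·H_d²/c_v = 0.34038×9.4²/4.2 = 7.161 years.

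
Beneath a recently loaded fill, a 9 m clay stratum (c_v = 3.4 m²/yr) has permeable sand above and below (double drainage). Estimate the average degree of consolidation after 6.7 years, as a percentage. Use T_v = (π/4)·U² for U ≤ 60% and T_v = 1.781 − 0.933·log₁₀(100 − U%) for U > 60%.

Drainage path length: H_d = H/2 = 4.5 m (double drainage).
T_v = c_v·t/H_d² = 3.4×6.7/4.5² = 1.1249.
T_v = 1.1249 corresponds to the U > 60% branch:
U = 1 − 10^((1.781 − T_v)/0.933)/100 = 0.9495

U ≈ 95 %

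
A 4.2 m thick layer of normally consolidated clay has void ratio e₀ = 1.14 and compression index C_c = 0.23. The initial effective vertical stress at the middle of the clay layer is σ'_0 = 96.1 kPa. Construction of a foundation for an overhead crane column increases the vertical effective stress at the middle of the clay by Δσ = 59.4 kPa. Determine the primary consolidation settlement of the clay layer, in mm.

S_c ≈ 94.3 mm

Final effective stress: σ'_f = σ'_0 + Δσ = 96.1 + 59.4 = 155.5 kPa.
Normally consolidated clay, so the full stress increment lies on the virgin compression line:
S_c = C_c·H/(1+e₀)·log₁₀(σ'_f/σ'_0) = 0.23×4.2/(1+1.14)×log₁₀(155.5/96.1)
    = 0.4514 × 0.20901 = 0.09435 m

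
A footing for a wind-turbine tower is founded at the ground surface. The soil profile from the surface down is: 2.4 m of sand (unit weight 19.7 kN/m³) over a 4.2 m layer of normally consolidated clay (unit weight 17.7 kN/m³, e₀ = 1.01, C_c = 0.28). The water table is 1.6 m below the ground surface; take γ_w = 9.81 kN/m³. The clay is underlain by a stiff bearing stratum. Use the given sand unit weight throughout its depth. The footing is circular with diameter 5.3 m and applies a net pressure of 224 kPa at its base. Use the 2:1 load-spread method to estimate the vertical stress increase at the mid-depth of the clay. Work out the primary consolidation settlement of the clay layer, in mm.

Mid-depth of clay below the ground surface: z = 2.4 + 4.2/2 = 4.5 m.
Total vertical stress at mid-clay: σ_v = 19.7×2.4 + 17.7×2.1 = 84.45 kPa.
Pore pressure: u = 9.81×(4.5 − 1.6) = 28.449 kPa.
Initial effective stress: σ'_0 = σ_v − u = 84.45 − 28.449 = 56.001 kPa.
Stress increase at mid-clay by the 2:1 spreading method:
Δσ ≈ qD²/(D+z)² = 224×5.3²/(5.3+4.5)² = 65.516 kPa
Final effective stress: σ'_f = σ'_0 + Δσ = 56.001 + 65.516 = 121.52 kPa.
Normally consolidated clay, so the full stress increment lies on the virgin compression line:
S_c = C_c·H/(1+e₀)·log₁₀(σ'_f/σ'_0) = 0.28×4.2/(1+1.01)×log₁₀(121.52/56.001)
    = 0.58507 × 0.33645 = 0.1968 m

S_c ≈ 197 mm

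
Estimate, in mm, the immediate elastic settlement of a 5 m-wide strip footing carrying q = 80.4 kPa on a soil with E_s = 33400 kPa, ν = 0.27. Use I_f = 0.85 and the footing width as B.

Immediate (elastic) settlement: S_e = q·B·(1−ν²)/E_s · I_f.
S_e = 80.4 × 5 × (1 − 0.27²) / 33400 × 0.85
    = 80.4 × 5 × 0.9271 / 33400 × 0.85
    = 0.009485 m = 9.485 mm

S_e ≈ 9.48 mm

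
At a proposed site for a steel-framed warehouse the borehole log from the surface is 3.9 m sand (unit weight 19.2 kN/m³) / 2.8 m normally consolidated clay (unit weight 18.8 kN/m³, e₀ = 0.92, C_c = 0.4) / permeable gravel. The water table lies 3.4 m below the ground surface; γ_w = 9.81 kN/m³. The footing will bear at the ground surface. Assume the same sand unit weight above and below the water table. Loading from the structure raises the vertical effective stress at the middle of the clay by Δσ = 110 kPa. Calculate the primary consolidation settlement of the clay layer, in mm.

S_c ≈ 215 mm

Mid-depth of clay below the ground surface: z = 3.9 + 2.8/2 = 5.3 m.
Total vertical stress at mid-clay: σ_v = 19.2×3.9 + 18.8×1.4 = 101.2 kPa.
Pore pressure: u = 9.81×(5.3 − 3.4) = 18.639 kPa.
Initial effective stress: σ'_0 = σ_v − u = 101.2 − 18.639 = 82.561 kPa.
Final effective stress: σ'_f = σ'_0 + Δσ = 82.561 + 110 = 192.56 kPa.
Normally consolidated clay, so the full stress increment lies on the virgin compression line:
S_c = C_c·H/(1+e₀)·log₁₀(σ'_f/σ'_0) = 0.4×2.8/(1+0.92)×log₁₀(192.56/82.561)
    = 0.58333 × 0.36779 = 0.2145 m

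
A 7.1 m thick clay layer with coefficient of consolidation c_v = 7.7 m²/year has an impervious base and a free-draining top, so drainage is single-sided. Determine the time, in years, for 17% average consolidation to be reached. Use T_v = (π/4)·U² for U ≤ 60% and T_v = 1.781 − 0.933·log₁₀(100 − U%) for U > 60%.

t ≈ 0.149 years

Drainage path length: H_d = H = 7.1 m (single drainage).
U ≤ 60%: T_v = (π/4)·U² = (π/4)×0.17² = 0.022698.
t = T_v·H_d²/c_v = 0.022698×7.1²/7.7 = 0.1486 years.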